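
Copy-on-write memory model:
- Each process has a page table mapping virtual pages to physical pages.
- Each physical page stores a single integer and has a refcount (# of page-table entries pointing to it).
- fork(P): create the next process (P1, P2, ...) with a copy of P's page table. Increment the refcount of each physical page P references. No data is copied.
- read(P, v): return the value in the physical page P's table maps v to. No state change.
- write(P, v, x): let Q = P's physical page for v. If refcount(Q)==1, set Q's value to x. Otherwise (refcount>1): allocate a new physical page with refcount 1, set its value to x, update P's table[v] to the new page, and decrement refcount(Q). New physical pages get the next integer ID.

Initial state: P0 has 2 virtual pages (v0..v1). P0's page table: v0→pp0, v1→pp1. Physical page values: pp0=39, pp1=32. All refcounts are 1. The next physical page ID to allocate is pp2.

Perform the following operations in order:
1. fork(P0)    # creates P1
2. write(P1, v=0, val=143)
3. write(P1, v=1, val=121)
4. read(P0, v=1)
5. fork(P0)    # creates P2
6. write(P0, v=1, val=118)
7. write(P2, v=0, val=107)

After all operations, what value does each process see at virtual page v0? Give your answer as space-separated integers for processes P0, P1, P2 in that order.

Op 1: fork(P0) -> P1. 2 ppages; refcounts: pp0:2 pp1:2
Op 2: write(P1, v0, 143). refcount(pp0)=2>1 -> COPY to pp2. 3 ppages; refcounts: pp0:1 pp1:2 pp2:1
Op 3: write(P1, v1, 121). refcount(pp1)=2>1 -> COPY to pp3. 4 ppages; refcounts: pp0:1 pp1:1 pp2:1 pp3:1
Op 4: read(P0, v1) -> 32. No state change.
Op 5: fork(P0) -> P2. 4 ppages; refcounts: pp0:2 pp1:2 pp2:1 pp3:1
Op 6: write(P0, v1, 118). refcount(pp1)=2>1 -> COPY to pp4. 5 ppages; refcounts: pp0:2 pp1:1 pp2:1 pp3:1 pp4:1
Op 7: write(P2, v0, 107). refcount(pp0)=2>1 -> COPY to pp5. 6 ppages; refcounts: pp0:1 pp1:1 pp2:1 pp3:1 pp4:1 pp5:1
P0: v0 -> pp0 = 39
P1: v0 -> pp2 = 143
P2: v0 -> pp5 = 107

Answer: 39 143 107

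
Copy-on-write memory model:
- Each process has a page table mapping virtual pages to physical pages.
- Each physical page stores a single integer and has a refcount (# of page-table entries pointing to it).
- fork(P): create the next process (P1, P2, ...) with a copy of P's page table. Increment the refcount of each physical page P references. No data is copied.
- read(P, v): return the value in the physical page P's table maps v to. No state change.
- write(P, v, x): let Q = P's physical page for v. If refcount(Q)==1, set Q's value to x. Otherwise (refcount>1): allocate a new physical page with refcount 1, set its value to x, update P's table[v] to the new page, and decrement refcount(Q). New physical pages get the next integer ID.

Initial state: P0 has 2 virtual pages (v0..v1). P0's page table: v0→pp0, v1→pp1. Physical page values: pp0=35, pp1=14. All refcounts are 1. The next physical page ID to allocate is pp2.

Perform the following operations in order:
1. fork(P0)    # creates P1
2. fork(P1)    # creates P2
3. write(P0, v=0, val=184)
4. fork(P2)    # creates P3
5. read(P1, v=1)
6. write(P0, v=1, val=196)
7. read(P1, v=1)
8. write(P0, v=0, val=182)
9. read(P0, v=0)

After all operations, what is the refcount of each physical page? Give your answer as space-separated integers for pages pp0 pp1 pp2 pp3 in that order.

Op 1: fork(P0) -> P1. 2 ppages; refcounts: pp0:2 pp1:2
Op 2: fork(P1) -> P2. 2 ppages; refcounts: pp0:3 pp1:3
Op 3: write(P0, v0, 184). refcount(pp0)=3>1 -> COPY to pp2. 3 ppages; refcounts: pp0:2 pp1:3 pp2:1
Op 4: fork(P2) -> P3. 3 ppages; refcounts: pp0:3 pp1:4 pp2:1
Op 5: read(P1, v1) -> 14. No state change.
Op 6: write(P0, v1, 196). refcount(pp1)=4>1 -> COPY to pp3. 4 ppages; refcounts: pp0:3 pp1:3 pp2:1 pp3:1
Op 7: read(P1, v1) -> 14. No state change.
Op 8: write(P0, v0, 182). refcount(pp2)=1 -> write in place. 4 ppages; refcounts: pp0:3 pp1:3 pp2:1 pp3:1
Op 9: read(P0, v0) -> 182. No state change.

Answer: 3 3 1 1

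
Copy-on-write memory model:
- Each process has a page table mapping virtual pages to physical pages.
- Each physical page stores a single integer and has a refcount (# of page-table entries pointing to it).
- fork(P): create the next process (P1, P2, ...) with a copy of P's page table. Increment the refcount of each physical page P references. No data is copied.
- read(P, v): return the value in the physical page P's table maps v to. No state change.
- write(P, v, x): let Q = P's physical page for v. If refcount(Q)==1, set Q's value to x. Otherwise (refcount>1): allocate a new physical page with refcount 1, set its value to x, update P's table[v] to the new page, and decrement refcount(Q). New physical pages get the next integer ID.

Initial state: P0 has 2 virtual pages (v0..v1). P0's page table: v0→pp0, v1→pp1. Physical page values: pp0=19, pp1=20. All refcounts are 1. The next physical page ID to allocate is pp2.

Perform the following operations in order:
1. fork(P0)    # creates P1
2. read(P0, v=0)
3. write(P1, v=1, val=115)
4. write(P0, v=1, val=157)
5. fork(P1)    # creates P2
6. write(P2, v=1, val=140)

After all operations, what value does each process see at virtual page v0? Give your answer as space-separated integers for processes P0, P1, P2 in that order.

Answer: 19 19 19

Derivation:
Op 1: fork(P0) -> P1. 2 ppages; refcounts: pp0:2 pp1:2
Op 2: read(P0, v0) -> 19. No state change.
Op 3: write(P1, v1, 115). refcount(pp1)=2>1 -> COPY to pp2. 3 ppages; refcounts: pp0:2 pp1:1 pp2:1
Op 4: write(P0, v1, 157). refcount(pp1)=1 -> write in place. 3 ppages; refcounts: pp0:2 pp1:1 pp2:1
Op 5: fork(P1) -> P2. 3 ppages; refcounts: pp0:3 pp1:1 pp2:2
Op 6: write(P2, v1, 140). refcount(pp2)=2>1 -> COPY to pp3. 4 ppages; refcounts: pp0:3 pp1:1 pp2:1 pp3:1
P0: v0 -> pp0 = 19
P1: v0 -> pp0 = 19
P2: v0 -> pp0 = 19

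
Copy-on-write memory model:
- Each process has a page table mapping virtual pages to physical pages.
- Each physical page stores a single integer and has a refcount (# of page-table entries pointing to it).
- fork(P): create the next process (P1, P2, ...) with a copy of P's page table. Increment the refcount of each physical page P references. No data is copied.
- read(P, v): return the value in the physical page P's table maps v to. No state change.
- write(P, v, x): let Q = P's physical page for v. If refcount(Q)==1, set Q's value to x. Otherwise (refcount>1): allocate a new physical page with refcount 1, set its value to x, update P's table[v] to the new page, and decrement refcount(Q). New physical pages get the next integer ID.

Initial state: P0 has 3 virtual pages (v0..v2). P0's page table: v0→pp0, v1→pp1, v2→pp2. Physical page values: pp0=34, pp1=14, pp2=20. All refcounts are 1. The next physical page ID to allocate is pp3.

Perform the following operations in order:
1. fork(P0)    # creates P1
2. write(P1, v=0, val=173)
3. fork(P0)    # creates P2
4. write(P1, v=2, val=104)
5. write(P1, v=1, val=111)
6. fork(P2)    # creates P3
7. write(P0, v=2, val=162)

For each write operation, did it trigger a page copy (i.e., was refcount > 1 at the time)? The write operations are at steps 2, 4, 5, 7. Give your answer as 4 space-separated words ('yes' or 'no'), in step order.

Op 1: fork(P0) -> P1. 3 ppages; refcounts: pp0:2 pp1:2 pp2:2
Op 2: write(P1, v0, 173). refcount(pp0)=2>1 -> COPY to pp3. 4 ppages; refcounts: pp0:1 pp1:2 pp2:2 pp3:1
Op 3: fork(P0) -> P2. 4 ppages; refcounts: pp0:2 pp1:3 pp2:3 pp3:1
Op 4: write(P1, v2, 104). refcount(pp2)=3>1 -> COPY to pp4. 5 ppages; refcounts: pp0:2 pp1:3 pp2:2 pp3:1 pp4:1
Op 5: write(P1, v1, 111). refcount(pp1)=3>1 -> COPY to pp5. 6 ppages; refcounts: pp0:2 pp1:2 pp2:2 pp3:1 pp4:1 pp5:1
Op 6: fork(P2) -> P3. 6 ppages; refcounts: pp0:3 pp1:3 pp2:3 pp3:1 pp4:1 pp5:1
Op 7: write(P0, v2, 162). refcount(pp2)=3>1 -> COPY to pp6. 7 ppages; refcounts: pp0:3 pp1:3 pp2:2 pp3:1 pp4:1 pp5:1 pp6:1

yes yes yes yes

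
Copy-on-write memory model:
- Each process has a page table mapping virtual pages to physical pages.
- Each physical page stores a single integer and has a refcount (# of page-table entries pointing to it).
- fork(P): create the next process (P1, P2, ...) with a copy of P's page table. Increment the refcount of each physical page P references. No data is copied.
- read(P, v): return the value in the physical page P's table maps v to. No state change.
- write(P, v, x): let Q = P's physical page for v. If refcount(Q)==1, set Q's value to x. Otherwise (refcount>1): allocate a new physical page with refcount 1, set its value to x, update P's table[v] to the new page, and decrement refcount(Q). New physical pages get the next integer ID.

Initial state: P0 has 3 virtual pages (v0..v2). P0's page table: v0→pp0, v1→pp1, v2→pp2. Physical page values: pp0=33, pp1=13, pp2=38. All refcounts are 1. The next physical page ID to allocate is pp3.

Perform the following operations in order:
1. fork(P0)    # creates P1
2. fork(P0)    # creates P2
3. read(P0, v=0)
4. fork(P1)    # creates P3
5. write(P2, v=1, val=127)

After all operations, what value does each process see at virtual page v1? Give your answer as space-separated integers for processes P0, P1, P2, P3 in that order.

Op 1: fork(P0) -> P1. 3 ppages; refcounts: pp0:2 pp1:2 pp2:2
Op 2: fork(P0) -> P2. 3 ppages; refcounts: pp0:3 pp1:3 pp2:3
Op 3: read(P0, v0) -> 33. No state change.
Op 4: fork(P1) -> P3. 3 ppages; refcounts: pp0:4 pp1:4 pp2:4
Op 5: write(P2, v1, 127). refcount(pp1)=4>1 -> COPY to pp3. 4 ppages; refcounts: pp0:4 pp1:3 pp2:4 pp3:1
P0: v1 -> pp1 = 13
P1: v1 -> pp1 = 13
P2: v1 -> pp3 = 127
P3: v1 -> pp1 = 13

Answer: 13 13 127 13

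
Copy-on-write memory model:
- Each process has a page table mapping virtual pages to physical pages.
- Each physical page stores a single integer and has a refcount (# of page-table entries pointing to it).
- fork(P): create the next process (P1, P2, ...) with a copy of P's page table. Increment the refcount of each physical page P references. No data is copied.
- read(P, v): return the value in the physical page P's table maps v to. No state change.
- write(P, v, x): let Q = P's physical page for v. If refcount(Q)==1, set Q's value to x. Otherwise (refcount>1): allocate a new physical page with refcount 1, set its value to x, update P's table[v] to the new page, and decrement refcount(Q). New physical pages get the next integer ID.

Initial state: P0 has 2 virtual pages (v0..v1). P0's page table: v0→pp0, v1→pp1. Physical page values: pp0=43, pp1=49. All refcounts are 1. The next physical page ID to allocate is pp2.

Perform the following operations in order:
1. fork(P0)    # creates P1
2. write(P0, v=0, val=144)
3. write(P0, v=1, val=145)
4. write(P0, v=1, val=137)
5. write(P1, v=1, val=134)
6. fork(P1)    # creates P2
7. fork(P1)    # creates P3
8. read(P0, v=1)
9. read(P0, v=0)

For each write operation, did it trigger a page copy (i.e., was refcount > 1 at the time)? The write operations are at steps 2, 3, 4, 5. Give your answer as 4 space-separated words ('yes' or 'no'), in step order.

Op 1: fork(P0) -> P1. 2 ppages; refcounts: pp0:2 pp1:2
Op 2: write(P0, v0, 144). refcount(pp0)=2>1 -> COPY to pp2. 3 ppages; refcounts: pp0:1 pp1:2 pp2:1
Op 3: write(P0, v1, 145). refcount(pp1)=2>1 -> COPY to pp3. 4 ppages; refcounts: pp0:1 pp1:1 pp2:1 pp3:1
Op 4: write(P0, v1, 137). refcount(pp3)=1 -> write in place. 4 ppages; refcounts: pp0:1 pp1:1 pp2:1 pp3:1
Op 5: write(P1, v1, 134). refcount(pp1)=1 -> write in place. 4 ppages; refcounts: pp0:1 pp1:1 pp2:1 pp3:1
Op 6: fork(P1) -> P2. 4 ppages; refcounts: pp0:2 pp1:2 pp2:1 pp3:1
Op 7: fork(P1) -> P3. 4 ppages; refcounts: pp0:3 pp1:3 pp2:1 pp3:1
Op 8: read(P0, v1) -> 137. No state change.
Op 9: read(P0, v0) -> 144. No state change.

yes yes no no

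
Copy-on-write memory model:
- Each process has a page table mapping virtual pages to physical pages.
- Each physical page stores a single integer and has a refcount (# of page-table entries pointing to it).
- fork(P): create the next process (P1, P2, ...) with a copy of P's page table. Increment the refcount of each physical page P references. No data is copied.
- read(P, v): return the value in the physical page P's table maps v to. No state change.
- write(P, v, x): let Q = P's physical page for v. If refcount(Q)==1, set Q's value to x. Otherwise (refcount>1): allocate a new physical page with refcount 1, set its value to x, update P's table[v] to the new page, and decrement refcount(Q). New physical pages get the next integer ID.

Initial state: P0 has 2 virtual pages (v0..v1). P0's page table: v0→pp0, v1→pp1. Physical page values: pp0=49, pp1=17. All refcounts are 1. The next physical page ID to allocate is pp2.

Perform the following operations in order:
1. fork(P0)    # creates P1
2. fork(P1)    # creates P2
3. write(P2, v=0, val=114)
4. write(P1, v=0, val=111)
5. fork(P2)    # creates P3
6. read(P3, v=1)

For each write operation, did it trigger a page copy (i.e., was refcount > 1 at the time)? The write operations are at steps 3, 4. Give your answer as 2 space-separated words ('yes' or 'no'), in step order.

Op 1: fork(P0) -> P1. 2 ppages; refcounts: pp0:2 pp1:2
Op 2: fork(P1) -> P2. 2 ppages; refcounts: pp0:3 pp1:3
Op 3: write(P2, v0, 114). refcount(pp0)=3>1 -> COPY to pp2. 3 ppages; refcounts: pp0:2 pp1:3 pp2:1
Op 4: write(P1, v0, 111). refcount(pp0)=2>1 -> COPY to pp3. 4 ppages; refcounts: pp0:1 pp1:3 pp2:1 pp3:1
Op 5: fork(P2) -> P3. 4 ppages; refcounts: pp0:1 pp1:4 pp2:2 pp3:1
Op 6: read(P3, v1) -> 17. No state change.

yes yes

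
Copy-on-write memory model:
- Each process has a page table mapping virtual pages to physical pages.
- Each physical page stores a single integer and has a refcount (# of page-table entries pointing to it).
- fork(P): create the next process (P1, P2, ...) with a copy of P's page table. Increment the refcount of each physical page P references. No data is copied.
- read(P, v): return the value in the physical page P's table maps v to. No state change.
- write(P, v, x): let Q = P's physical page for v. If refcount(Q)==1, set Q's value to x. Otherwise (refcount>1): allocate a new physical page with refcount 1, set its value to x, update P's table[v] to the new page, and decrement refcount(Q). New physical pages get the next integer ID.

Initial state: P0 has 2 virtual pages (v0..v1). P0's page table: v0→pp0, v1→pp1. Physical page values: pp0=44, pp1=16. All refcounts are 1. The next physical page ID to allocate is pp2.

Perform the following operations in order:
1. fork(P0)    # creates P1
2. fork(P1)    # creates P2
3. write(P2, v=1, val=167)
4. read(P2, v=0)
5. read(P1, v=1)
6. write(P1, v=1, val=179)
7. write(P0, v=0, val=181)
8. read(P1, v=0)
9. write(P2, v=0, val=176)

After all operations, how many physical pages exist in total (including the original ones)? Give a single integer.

Op 1: fork(P0) -> P1. 2 ppages; refcounts: pp0:2 pp1:2
Op 2: fork(P1) -> P2. 2 ppages; refcounts: pp0:3 pp1:3
Op 3: write(P2, v1, 167). refcount(pp1)=3>1 -> COPY to pp2. 3 ppages; refcounts: pp0:3 pp1:2 pp2:1
Op 4: read(P2, v0) -> 44. No state change.
Op 5: read(P1, v1) -> 16. No state change.
Op 6: write(P1, v1, 179). refcount(pp1)=2>1 -> COPY to pp3. 4 ppages; refcounts: pp0:3 pp1:1 pp2:1 pp3:1
Op 7: write(P0, v0, 181). refcount(pp0)=3>1 -> COPY to pp4. 5 ppages; refcounts: pp0:2 pp1:1 pp2:1 pp3:1 pp4:1
Op 8: read(P1, v0) -> 44. No state change.
Op 9: write(P2, v0, 176). refcount(pp0)=2>1 -> COPY to pp5. 6 ppages; refcounts: pp0:1 pp1:1 pp2:1 pp3:1 pp4:1 pp5:1

Answer: 6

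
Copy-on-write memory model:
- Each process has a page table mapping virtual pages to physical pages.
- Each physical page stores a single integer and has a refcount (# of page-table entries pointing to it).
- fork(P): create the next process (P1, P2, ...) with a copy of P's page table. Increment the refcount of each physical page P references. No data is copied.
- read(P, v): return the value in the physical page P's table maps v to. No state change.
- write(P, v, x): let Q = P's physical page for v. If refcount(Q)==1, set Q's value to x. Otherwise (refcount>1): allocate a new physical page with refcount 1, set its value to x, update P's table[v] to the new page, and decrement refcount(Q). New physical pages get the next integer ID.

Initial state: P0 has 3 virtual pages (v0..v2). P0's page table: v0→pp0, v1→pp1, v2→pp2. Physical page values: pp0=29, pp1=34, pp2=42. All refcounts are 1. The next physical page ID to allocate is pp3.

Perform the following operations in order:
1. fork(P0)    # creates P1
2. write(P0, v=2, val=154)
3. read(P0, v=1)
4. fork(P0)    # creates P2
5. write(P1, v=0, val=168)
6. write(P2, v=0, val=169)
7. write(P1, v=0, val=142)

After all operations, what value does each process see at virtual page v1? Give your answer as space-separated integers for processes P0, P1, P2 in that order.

Op 1: fork(P0) -> P1. 3 ppages; refcounts: pp0:2 pp1:2 pp2:2
Op 2: write(P0, v2, 154). refcount(pp2)=2>1 -> COPY to pp3. 4 ppages; refcounts: pp0:2 pp1:2 pp2:1 pp3:1
Op 3: read(P0, v1) -> 34. No state change.
Op 4: fork(P0) -> P2. 4 ppages; refcounts: pp0:3 pp1:3 pp2:1 pp3:2
Op 5: write(P1, v0, 168). refcount(pp0)=3>1 -> COPY to pp4. 5 ppages; refcounts: pp0:2 pp1:3 pp2:1 pp3:2 pp4:1
Op 6: write(P2, v0, 169). refcount(pp0)=2>1 -> COPY to pp5. 6 ppages; refcounts: pp0:1 pp1:3 pp2:1 pp3:2 pp4:1 pp5:1
Op 7: write(P1, v0, 142). refcount(pp4)=1 -> write in place. 6 ppages; refcounts: pp0:1 pp1:3 pp2:1 pp3:2 pp4:1 pp5:1
P0: v1 -> pp1 = 34
P1: v1 -> pp1 = 34
P2: v1 -> pp1 = 34

Answer: 34 34 34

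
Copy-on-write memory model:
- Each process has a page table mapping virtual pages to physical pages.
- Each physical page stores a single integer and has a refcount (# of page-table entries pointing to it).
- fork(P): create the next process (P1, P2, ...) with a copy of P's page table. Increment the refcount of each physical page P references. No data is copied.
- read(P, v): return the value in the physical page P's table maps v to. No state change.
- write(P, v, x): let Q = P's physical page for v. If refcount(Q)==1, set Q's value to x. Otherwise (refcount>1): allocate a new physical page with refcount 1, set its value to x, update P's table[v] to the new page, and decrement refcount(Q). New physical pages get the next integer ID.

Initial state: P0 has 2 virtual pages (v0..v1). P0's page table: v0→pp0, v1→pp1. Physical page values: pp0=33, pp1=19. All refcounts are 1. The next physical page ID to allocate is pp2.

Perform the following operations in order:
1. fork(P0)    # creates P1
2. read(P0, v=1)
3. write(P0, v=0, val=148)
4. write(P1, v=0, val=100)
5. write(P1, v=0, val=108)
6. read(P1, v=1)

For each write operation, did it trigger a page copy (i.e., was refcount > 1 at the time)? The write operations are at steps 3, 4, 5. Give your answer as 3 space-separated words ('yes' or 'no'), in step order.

Op 1: fork(P0) -> P1. 2 ppages; refcounts: pp0:2 pp1:2
Op 2: read(P0, v1) -> 19. No state change.
Op 3: write(P0, v0, 148). refcount(pp0)=2>1 -> COPY to pp2. 3 ppages; refcounts: pp0:1 pp1:2 pp2:1
Op 4: write(P1, v0, 100). refcount(pp0)=1 -> write in place. 3 ppages; refcounts: pp0:1 pp1:2 pp2:1
Op 5: write(P1, v0, 108). refcount(pp0)=1 -> write in place. 3 ppages; refcounts: pp0:1 pp1:2 pp2:1
Op 6: read(P1, v1) -> 19. No state change.

yes no no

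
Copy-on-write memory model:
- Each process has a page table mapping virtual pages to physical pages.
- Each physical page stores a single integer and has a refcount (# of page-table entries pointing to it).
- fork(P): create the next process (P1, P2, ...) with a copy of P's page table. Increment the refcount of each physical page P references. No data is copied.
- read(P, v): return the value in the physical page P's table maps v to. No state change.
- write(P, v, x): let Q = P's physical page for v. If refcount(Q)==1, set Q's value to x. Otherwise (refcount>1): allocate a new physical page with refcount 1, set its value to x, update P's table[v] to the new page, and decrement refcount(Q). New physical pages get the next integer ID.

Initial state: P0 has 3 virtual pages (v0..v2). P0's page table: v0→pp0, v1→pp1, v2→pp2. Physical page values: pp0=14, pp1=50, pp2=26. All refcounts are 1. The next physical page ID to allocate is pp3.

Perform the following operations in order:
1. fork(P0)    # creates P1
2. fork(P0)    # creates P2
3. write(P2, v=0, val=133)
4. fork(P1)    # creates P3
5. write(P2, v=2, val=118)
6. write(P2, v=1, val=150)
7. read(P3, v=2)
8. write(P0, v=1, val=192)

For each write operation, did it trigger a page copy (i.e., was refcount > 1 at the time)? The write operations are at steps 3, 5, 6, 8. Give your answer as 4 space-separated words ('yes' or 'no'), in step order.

Op 1: fork(P0) -> P1. 3 ppages; refcounts: pp0:2 pp1:2 pp2:2
Op 2: fork(P0) -> P2. 3 ppages; refcounts: pp0:3 pp1:3 pp2:3
Op 3: write(P2, v0, 133). refcount(pp0)=3>1 -> COPY to pp3. 4 ppages; refcounts: pp0:2 pp1:3 pp2:3 pp3:1
Op 4: fork(P1) -> P3. 4 ppages; refcounts: pp0:3 pp1:4 pp2:4 pp3:1
Op 5: write(P2, v2, 118). refcount(pp2)=4>1 -> COPY to pp4. 5 ppages; refcounts: pp0:3 pp1:4 pp2:3 pp3:1 pp4:1
Op 6: write(P2, v1, 150). refcount(pp1)=4>1 -> COPY to pp5. 6 ppages; refcounts: pp0:3 pp1:3 pp2:3 pp3:1 pp4:1 pp5:1
Op 7: read(P3, v2) -> 26. No state change.
Op 8: write(P0, v1, 192). refcount(pp1)=3>1 -> COPY to pp6. 7 ppages; refcounts: pp0:3 pp1:2 pp2:3 pp3:1 pp4:1 pp5:1 pp6:1

yes yes yes yes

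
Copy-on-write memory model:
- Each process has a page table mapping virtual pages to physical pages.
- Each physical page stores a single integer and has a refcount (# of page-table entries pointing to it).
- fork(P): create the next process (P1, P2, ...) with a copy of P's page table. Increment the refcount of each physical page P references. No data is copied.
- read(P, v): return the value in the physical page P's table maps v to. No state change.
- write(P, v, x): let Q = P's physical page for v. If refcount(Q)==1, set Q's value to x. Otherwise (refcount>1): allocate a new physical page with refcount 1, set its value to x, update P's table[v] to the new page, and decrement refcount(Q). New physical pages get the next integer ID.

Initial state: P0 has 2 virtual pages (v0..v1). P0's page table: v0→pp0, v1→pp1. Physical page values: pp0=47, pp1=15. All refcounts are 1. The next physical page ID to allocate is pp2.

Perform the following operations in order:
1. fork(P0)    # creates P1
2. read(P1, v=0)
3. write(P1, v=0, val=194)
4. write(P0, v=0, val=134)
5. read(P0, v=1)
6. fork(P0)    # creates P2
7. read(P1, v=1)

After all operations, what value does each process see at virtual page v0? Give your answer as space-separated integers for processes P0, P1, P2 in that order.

Op 1: fork(P0) -> P1. 2 ppages; refcounts: pp0:2 pp1:2
Op 2: read(P1, v0) -> 47. No state change.
Op 3: write(P1, v0, 194). refcount(pp0)=2>1 -> COPY to pp2. 3 ppages; refcounts: pp0:1 pp1:2 pp2:1
Op 4: write(P0, v0, 134). refcount(pp0)=1 -> write in place. 3 ppages; refcounts: pp0:1 pp1:2 pp2:1
Op 5: read(P0, v1) -> 15. No state change.
Op 6: fork(P0) -> P2. 3 ppages; refcounts: pp0:2 pp1:3 pp2:1
Op 7: read(P1, v1) -> 15. No state change.
P0: v0 -> pp0 = 134
P1: v0 -> pp2 = 194
P2: v0 -> pp0 = 134

Answer: 134 194 134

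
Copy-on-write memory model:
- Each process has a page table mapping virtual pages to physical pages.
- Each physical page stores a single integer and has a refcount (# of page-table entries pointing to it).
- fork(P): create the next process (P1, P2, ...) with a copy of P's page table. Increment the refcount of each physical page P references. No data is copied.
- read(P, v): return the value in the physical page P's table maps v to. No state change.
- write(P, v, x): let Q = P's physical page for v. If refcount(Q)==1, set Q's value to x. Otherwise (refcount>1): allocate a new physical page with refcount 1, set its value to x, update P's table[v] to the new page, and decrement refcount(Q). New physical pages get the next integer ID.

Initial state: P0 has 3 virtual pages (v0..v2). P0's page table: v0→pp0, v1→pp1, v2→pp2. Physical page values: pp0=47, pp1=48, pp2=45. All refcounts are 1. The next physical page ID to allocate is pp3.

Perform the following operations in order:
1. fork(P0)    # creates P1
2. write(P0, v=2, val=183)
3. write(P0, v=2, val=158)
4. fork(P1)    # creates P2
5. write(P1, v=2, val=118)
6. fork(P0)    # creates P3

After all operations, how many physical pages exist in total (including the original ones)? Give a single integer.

Op 1: fork(P0) -> P1. 3 ppages; refcounts: pp0:2 pp1:2 pp2:2
Op 2: write(P0, v2, 183). refcount(pp2)=2>1 -> COPY to pp3. 4 ppages; refcounts: pp0:2 pp1:2 pp2:1 pp3:1
Op 3: write(P0, v2, 158). refcount(pp3)=1 -> write in place. 4 ppages; refcounts: pp0:2 pp1:2 pp2:1 pp3:1
Op 4: fork(P1) -> P2. 4 ppages; refcounts: pp0:3 pp1:3 pp2:2 pp3:1
Op 5: write(P1, v2, 118). refcount(pp2)=2>1 -> COPY to pp4. 5 ppages; refcounts: pp0:3 pp1:3 pp2:1 pp3:1 pp4:1
Op 6: fork(P0) -> P3. 5 ppages; refcounts: pp0:4 pp1:4 pp2:1 pp3:2 pp4:1

Answer: 5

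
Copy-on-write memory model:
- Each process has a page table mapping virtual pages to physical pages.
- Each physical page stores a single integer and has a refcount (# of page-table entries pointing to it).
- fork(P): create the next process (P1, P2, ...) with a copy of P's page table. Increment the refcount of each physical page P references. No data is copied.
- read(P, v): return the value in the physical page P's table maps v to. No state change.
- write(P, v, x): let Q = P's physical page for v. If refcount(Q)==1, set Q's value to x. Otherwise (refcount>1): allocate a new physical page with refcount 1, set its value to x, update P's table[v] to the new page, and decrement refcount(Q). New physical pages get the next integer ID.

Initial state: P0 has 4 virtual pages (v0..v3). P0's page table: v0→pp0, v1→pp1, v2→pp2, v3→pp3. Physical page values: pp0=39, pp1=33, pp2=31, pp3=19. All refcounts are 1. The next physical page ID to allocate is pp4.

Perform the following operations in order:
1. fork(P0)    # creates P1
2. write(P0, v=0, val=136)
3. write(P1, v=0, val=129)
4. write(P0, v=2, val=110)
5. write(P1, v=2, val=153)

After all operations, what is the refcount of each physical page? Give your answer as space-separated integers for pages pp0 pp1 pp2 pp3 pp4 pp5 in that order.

Op 1: fork(P0) -> P1. 4 ppages; refcounts: pp0:2 pp1:2 pp2:2 pp3:2
Op 2: write(P0, v0, 136). refcount(pp0)=2>1 -> COPY to pp4. 5 ppages; refcounts: pp0:1 pp1:2 pp2:2 pp3:2 pp4:1
Op 3: write(P1, v0, 129). refcount(pp0)=1 -> write in place. 5 ppages; refcounts: pp0:1 pp1:2 pp2:2 pp3:2 pp4:1
Op 4: write(P0, v2, 110). refcount(pp2)=2>1 -> COPY to pp5. 6 ppages; refcounts: pp0:1 pp1:2 pp2:1 pp3:2 pp4:1 pp5:1
Op 5: write(P1, v2, 153). refcount(pp2)=1 -> write in place. 6 ppages; refcounts: pp0:1 pp1:2 pp2:1 pp3:2 pp4:1 pp5:1

Answer: 1 2 1 2 1 1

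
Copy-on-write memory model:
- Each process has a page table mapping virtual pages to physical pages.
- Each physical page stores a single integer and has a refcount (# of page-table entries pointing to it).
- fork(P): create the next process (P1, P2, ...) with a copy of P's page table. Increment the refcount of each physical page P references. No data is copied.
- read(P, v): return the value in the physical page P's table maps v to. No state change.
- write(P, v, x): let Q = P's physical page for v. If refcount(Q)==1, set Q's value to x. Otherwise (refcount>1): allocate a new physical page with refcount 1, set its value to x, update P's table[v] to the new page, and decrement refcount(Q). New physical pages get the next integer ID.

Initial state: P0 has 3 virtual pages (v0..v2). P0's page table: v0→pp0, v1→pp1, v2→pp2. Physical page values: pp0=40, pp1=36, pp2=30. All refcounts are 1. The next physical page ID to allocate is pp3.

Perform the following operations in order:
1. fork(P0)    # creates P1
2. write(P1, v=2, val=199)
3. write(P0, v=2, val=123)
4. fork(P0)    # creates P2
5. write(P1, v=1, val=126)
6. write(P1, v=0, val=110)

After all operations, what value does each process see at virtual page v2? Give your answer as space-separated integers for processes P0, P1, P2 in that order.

Answer: 123 199 123

Derivation:
Op 1: fork(P0) -> P1. 3 ppages; refcounts: pp0:2 pp1:2 pp2:2
Op 2: write(P1, v2, 199). refcount(pp2)=2>1 -> COPY to pp3. 4 ppages; refcounts: pp0:2 pp1:2 pp2:1 pp3:1
Op 3: write(P0, v2, 123). refcount(pp2)=1 -> write in place. 4 ppages; refcounts: pp0:2 pp1:2 pp2:1 pp3:1
Op 4: fork(P0) -> P2. 4 ppages; refcounts: pp0:3 pp1:3 pp2:2 pp3:1
Op 5: write(P1, v1, 126). refcount(pp1)=3>1 -> COPY to pp4. 5 ppages; refcounts: pp0:3 pp1:2 pp2:2 pp3:1 pp4:1
Op 6: write(P1, v0, 110). refcount(pp0)=3>1 -> COPY to pp5. 6 ppages; refcounts: pp0:2 pp1:2 pp2:2 pp3:1 pp4:1 pp5:1
P0: v2 -> pp2 = 123
P1: v2 -> pp3 = 199
P2: v2 -> pp2 = 123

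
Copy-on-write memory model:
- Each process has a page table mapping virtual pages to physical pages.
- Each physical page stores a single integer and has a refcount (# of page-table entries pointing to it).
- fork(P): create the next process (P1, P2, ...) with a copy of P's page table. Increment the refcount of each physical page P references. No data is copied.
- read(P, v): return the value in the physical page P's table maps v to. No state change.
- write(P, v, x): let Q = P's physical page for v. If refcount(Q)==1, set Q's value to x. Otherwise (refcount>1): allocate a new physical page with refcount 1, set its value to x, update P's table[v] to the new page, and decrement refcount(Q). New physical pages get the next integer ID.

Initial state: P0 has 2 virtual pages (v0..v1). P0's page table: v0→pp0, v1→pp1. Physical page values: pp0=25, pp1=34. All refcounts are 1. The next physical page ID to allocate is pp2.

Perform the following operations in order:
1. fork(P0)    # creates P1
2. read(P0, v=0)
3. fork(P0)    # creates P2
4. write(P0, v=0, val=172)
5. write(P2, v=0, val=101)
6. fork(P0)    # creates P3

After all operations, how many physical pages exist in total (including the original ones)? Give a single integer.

Answer: 4

Derivation:
Op 1: fork(P0) -> P1. 2 ppages; refcounts: pp0:2 pp1:2
Op 2: read(P0, v0) -> 25. No state change.
Op 3: fork(P0) -> P2. 2 ppages; refcounts: pp0:3 pp1:3
Op 4: write(P0, v0, 172). refcount(pp0)=3>1 -> COPY to pp2. 3 ppages; refcounts: pp0:2 pp1:3 pp2:1
Op 5: write(P2, v0, 101). refcount(pp0)=2>1 -> COPY to pp3. 4 ppages; refcounts: pp0:1 pp1:3 pp2:1 pp3:1
Op 6: fork(P0) -> P3. 4 ppages; refcounts: pp0:1 pp1:4 pp2:2 pp3:1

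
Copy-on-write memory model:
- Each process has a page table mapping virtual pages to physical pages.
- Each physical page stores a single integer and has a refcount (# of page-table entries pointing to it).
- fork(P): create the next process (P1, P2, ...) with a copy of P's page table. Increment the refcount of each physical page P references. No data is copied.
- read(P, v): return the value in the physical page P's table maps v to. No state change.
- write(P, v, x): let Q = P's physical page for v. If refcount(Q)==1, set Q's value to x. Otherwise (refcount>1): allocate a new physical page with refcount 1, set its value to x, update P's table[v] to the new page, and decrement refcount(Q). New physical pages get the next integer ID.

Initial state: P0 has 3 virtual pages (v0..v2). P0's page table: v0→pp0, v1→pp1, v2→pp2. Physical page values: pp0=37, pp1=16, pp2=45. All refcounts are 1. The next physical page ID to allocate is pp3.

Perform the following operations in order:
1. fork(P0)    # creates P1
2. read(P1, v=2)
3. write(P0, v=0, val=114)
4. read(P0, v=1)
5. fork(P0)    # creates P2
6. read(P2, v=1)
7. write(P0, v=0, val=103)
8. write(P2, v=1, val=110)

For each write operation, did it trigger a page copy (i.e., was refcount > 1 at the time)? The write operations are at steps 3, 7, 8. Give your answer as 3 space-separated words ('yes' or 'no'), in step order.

Op 1: fork(P0) -> P1. 3 ppages; refcounts: pp0:2 pp1:2 pp2:2
Op 2: read(P1, v2) -> 45. No state change.
Op 3: write(P0, v0, 114). refcount(pp0)=2>1 -> COPY to pp3. 4 ppages; refcounts: pp0:1 pp1:2 pp2:2 pp3:1
Op 4: read(P0, v1) -> 16. No state change.
Op 5: fork(P0) -> P2. 4 ppages; refcounts: pp0:1 pp1:3 pp2:3 pp3:2
Op 6: read(P2, v1) -> 16. No state change.
Op 7: write(P0, v0, 103). refcount(pp3)=2>1 -> COPY to pp4. 5 ppages; refcounts: pp0:1 pp1:3 pp2:3 pp3:1 pp4:1
Op 8: write(P2, v1, 110). refcount(pp1)=3>1 -> COPY to pp5. 6 ppages; refcounts: pp0:1 pp1:2 pp2:3 pp3:1 pp4:1 pp5:1

yes yes yes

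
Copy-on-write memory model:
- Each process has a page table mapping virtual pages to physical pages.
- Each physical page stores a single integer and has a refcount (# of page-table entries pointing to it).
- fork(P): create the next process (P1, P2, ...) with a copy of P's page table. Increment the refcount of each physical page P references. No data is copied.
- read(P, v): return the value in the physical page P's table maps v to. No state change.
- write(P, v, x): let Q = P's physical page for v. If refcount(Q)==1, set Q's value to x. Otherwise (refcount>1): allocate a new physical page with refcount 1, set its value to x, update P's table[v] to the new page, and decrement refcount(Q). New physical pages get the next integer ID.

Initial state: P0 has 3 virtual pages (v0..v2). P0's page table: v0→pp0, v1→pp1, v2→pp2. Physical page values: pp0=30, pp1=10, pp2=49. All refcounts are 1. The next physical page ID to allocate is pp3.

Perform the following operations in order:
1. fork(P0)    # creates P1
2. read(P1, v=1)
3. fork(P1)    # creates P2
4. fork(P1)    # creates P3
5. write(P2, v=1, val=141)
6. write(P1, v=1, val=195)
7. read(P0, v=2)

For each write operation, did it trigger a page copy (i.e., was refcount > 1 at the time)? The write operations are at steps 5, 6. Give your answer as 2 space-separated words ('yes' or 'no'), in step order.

Op 1: fork(P0) -> P1. 3 ppages; refcounts: pp0:2 pp1:2 pp2:2
Op 2: read(P1, v1) -> 10. No state change.
Op 3: fork(P1) -> P2. 3 ppages; refcounts: pp0:3 pp1:3 pp2:3
Op 4: fork(P1) -> P3. 3 ppages; refcounts: pp0:4 pp1:4 pp2:4
Op 5: write(P2, v1, 141). refcount(pp1)=4>1 -> COPY to pp3. 4 ppages; refcounts: pp0:4 pp1:3 pp2:4 pp3:1
Op 6: write(P1, v1, 195). refcount(pp1)=3>1 -> COPY to pp4. 5 ppages; refcounts: pp0:4 pp1:2 pp2:4 pp3:1 pp4:1
Op 7: read(P0, v2) -> 49. No state change.

yes yes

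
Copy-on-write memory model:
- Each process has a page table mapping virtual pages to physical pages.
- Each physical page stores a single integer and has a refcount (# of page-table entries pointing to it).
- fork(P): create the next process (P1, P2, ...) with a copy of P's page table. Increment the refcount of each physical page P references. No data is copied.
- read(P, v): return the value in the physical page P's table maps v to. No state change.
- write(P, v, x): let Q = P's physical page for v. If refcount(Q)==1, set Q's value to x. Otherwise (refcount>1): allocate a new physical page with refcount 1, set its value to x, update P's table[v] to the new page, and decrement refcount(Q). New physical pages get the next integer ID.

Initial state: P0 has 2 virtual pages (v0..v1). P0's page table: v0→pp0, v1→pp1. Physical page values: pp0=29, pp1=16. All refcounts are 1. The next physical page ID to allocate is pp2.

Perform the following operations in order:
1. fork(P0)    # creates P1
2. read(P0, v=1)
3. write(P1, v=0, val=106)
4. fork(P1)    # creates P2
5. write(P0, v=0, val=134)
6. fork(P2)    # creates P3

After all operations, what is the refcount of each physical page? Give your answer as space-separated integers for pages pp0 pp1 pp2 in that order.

Op 1: fork(P0) -> P1. 2 ppages; refcounts: pp0:2 pp1:2
Op 2: read(P0, v1) -> 16. No state change.
Op 3: write(P1, v0, 106). refcount(pp0)=2>1 -> COPY to pp2. 3 ppages; refcounts: pp0:1 pp1:2 pp2:1
Op 4: fork(P1) -> P2. 3 ppages; refcounts: pp0:1 pp1:3 pp2:2
Op 5: write(P0, v0, 134). refcount(pp0)=1 -> write in place. 3 ppages; refcounts: pp0:1 pp1:3 pp2:2
Op 6: fork(P2) -> P3. 3 ppages; refcounts: pp0:1 pp1:4 pp2:3

Answer: 1 4 3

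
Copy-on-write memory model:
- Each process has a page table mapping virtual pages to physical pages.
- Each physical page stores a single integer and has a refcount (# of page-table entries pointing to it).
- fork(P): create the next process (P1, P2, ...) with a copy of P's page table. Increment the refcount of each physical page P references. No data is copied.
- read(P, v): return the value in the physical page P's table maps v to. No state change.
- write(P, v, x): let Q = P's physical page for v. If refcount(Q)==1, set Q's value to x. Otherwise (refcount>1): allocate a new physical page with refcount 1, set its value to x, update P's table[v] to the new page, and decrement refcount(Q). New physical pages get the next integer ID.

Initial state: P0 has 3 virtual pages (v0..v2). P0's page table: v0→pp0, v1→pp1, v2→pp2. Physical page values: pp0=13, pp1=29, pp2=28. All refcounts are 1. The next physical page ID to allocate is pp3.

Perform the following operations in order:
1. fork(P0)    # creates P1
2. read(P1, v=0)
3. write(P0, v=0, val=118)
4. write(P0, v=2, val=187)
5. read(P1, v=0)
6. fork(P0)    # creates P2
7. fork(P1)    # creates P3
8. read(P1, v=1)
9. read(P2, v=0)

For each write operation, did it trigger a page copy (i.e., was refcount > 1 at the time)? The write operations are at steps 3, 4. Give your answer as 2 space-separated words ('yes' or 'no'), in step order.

Op 1: fork(P0) -> P1. 3 ppages; refcounts: pp0:2 pp1:2 pp2:2
Op 2: read(P1, v0) -> 13. No state change.
Op 3: write(P0, v0, 118). refcount(pp0)=2>1 -> COPY to pp3. 4 ppages; refcounts: pp0:1 pp1:2 pp2:2 pp3:1
Op 4: write(P0, v2, 187). refcount(pp2)=2>1 -> COPY to pp4. 5 ppages; refcounts: pp0:1 pp1:2 pp2:1 pp3:1 pp4:1
Op 5: read(P1, v0) -> 13. No state change.
Op 6: fork(P0) -> P2. 5 ppages; refcounts: pp0:1 pp1:3 pp2:1 pp3:2 pp4:2
Op 7: fork(P1) -> P3. 5 ppages; refcounts: pp0:2 pp1:4 pp2:2 pp3:2 pp4:2
Op 8: read(P1, v1) -> 29. No state change.
Op 9: read(P2, v0) -> 118. No state change.

yes yes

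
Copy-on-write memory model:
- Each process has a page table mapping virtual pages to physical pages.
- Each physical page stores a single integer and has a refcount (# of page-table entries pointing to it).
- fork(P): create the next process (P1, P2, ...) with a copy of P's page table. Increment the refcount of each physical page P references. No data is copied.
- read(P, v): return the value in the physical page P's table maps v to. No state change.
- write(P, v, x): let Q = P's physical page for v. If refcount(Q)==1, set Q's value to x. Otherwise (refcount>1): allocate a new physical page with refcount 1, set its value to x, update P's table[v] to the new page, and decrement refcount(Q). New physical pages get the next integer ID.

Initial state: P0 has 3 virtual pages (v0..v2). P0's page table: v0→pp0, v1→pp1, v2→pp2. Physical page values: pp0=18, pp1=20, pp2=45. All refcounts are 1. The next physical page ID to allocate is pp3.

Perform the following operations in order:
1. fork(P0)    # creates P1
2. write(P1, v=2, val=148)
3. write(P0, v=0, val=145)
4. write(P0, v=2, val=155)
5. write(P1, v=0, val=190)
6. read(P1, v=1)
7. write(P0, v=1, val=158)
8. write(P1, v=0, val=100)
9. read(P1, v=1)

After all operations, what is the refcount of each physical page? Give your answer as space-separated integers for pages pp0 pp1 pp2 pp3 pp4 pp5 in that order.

Answer: 1 1 1 1 1 1

Derivation:
Op 1: fork(P0) -> P1. 3 ppages; refcounts: pp0:2 pp1:2 pp2:2
Op 2: write(P1, v2, 148). refcount(pp2)=2>1 -> COPY to pp3. 4 ppages; refcounts: pp0:2 pp1:2 pp2:1 pp3:1
Op 3: write(P0, v0, 145). refcount(pp0)=2>1 -> COPY to pp4. 5 ppages; refcounts: pp0:1 pp1:2 pp2:1 pp3:1 pp4:1
Op 4: write(P0, v2, 155). refcount(pp2)=1 -> write in place. 5 ppages; refcounts: pp0:1 pp1:2 pp2:1 pp3:1 pp4:1
Op 5: write(P1, v0, 190). refcount(pp0)=1 -> write in place. 5 ppages; refcounts: pp0:1 pp1:2 pp2:1 pp3:1 pp4:1
Op 6: read(P1, v1) -> 20. No state change.
Op 7: write(P0, v1, 158). refcount(pp1)=2>1 -> COPY to pp5. 6 ppages; refcounts: pp0:1 pp1:1 pp2:1 pp3:1 pp4:1 pp5:1
Op 8: write(P1, v0, 100). refcount(pp0)=1 -> write in place. 6 ppages; refcounts: pp0:1 pp1:1 pp2:1 pp3:1 pp4:1 pp5:1
Op 9: read(P1, v1) -> 20. No state change.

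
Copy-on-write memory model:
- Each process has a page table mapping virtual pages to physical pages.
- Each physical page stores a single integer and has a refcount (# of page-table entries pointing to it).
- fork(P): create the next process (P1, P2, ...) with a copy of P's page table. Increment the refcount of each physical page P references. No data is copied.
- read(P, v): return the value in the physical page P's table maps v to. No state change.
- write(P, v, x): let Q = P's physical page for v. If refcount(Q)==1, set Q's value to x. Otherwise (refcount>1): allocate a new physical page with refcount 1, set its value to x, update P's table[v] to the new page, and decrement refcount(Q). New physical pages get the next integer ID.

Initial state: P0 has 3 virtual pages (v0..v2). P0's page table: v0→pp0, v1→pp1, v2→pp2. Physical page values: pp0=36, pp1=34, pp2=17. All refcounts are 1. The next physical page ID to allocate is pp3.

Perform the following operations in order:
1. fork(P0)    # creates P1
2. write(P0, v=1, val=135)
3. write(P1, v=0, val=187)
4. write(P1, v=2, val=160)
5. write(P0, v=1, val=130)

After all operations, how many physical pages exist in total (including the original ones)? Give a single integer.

Op 1: fork(P0) -> P1. 3 ppages; refcounts: pp0:2 pp1:2 pp2:2
Op 2: write(P0, v1, 135). refcount(pp1)=2>1 -> COPY to pp3. 4 ppages; refcounts: pp0:2 pp1:1 pp2:2 pp3:1
Op 3: write(P1, v0, 187). refcount(pp0)=2>1 -> COPY to pp4. 5 ppages; refcounts: pp0:1 pp1:1 pp2:2 pp3:1 pp4:1
Op 4: write(P1, v2, 160). refcount(pp2)=2>1 -> COPY to pp5. 6 ppages; refcounts: pp0:1 pp1:1 pp2:1 pp3:1 pp4:1 pp5:1
Op 5: write(P0, v1, 130). refcount(pp3)=1 -> write in place. 6 ppages; refcounts: pp0:1 pp1:1 pp2:1 pp3:1 pp4:1 pp5:1

Answer: 6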